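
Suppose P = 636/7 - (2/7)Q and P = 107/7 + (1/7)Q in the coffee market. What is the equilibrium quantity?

Set the two price expressions equal: 636/7 - (2/7)Q = 107/7 + (1/7)Q.
529/7 = (3/7)Q, so Q* = 529/3.
P* = 636/7 − (2/7)(529/3) = 850/21.

Q* = 529/3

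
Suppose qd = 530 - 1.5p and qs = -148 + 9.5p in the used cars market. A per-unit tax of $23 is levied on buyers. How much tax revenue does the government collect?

Pre-tax equilibrium: p* = 678/11, q* = 4813/11.
Tax on buyers shifts demand to qd = 530 − 1.5(p + 23) = 495.5 - 1.5p.
495.5 - 1.5p = -148 + 9.5p gives seller price ps = 58.5; buyers pay pb = 58.5 + 23 = 81.5.
New quantity: q = 530 − 1.5(81.5) = 407.75.
Revenue = 23 × 407.75 = 9378.25.

Tax revenue = 9378.25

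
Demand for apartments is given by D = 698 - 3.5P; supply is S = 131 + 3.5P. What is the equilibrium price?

Set D = S: 698 - 3.5P = 131 + 3.5P.
567 = 7P, so P* = 81.
Q* = 698 − 3.5(81) = 414.5.

P* = 81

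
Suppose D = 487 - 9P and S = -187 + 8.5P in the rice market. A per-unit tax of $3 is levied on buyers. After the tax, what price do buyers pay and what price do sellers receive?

Buyers pay 1399/35, sellers receive 1294/35

Pre-tax equilibrium: P* = 1348/35, Q* = 4913/35.
Tax on buyers shifts demand to D = 487 − 9(P + 3) = 460 - 9P.
460 - 9P = -187 + 8.5P gives seller price Ps = 1294/35; buyers pay Pb = 1294/35 + 3 = 1399/35.
New quantity: Q = 487 − 9(1399/35) = 4454/35.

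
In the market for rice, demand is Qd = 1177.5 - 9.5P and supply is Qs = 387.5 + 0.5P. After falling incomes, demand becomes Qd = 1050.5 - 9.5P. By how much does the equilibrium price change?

ΔP = -12.7

Original equilibrium: P* = 79, Q* = 427.
New equilibrium: 1050.5 - 9.5P = 387.5 + 0.5P, so 663 = 10P and P' = 66.3; Q' = 1050.5 − 9.5(66.3) = 420.65.
Change in price: 66.3 − 79 = -12.7.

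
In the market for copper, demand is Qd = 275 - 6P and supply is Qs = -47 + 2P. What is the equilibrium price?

P* = 40.25

Set Qd = Qs: 275 - 6P = -47 + 2P.
322 = 8P, so P* = 40.25.
Q* = 275 − 6(40.25) = 33.5.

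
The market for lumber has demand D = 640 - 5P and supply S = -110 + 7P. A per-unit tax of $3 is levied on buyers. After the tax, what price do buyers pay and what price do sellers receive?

Pre-tax equilibrium: P* = 62.5, Q* = 327.5.
Tax on buyers shifts demand to D = 640 − 5(P + 3) = 625 - 5P.
625 - 5P = -110 + 7P gives seller price Ps = 61.25; buyers pay Pb = 61.25 + 3 = 64.25.
New quantity: Q = 640 − 5(64.25) = 318.75.

Buyers pay $64.25, sellers receive $61.25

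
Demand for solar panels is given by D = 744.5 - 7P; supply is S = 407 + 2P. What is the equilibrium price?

P* = 37.5

Set D = S: 744.5 - 7P = 407 + 2P.
337.5 = 9P, so P* = 37.5.
Q* = 744.5 − 7(37.5) = 482.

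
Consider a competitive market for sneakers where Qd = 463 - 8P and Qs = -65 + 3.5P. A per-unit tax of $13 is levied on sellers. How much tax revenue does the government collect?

Tax revenue = 19149/23

Pre-tax equilibrium: P* = 1056/23, Q* = 2201/23.
Tax on sellers shifts supply to Qs = -65 + 3.5(P − 13) = -110.5 + 3.5P.
463 - 8P = -110.5 + 3.5P gives buyer price Pb = 1147/23; sellers receive Ps = 1147/23 − 13 = 848/23.
New quantity: Q = 463 − 8(1147/23) = 1473/23.
Revenue = 13 × 1473/23 = 19149/23.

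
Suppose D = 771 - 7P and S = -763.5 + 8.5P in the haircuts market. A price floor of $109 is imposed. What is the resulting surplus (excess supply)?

Equilibrium price would be P* = 99, so the floor at 109 binds.
At P = 109: D = 8, S = 163.
Surplus = 163 − 8 = 155.

Surplus = 155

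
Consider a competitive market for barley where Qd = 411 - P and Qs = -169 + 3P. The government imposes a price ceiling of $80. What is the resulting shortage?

Shortage = 260

Equilibrium price would be P* = 145, so the ceiling at 80 binds.
At P = 80: Qd = 411 − 1(80) = 331, Qs = -169 + 3(80) = 71.
Shortage = 331 − 71 = 260.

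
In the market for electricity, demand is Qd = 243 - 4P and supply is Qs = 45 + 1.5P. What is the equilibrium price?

P* = 36

Set Qd = Qs: 243 - 4P = 45 + 1.5P.
198 = 5.5P, so P* = 36.
Q* = 243 − 4(36) = 99.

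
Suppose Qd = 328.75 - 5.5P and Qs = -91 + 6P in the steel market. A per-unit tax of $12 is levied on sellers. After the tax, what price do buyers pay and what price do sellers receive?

Pre-tax equilibrium: P* = 36.5, Q* = 128.
Tax on sellers shifts supply to Qs = -91 + 6(P − 12) = -163 + 6P.
328.75 - 5.5P = -163 + 6P gives buyer price Pb = 1967/46; sellers receive Ps = 1967/46 − 12 = 1415/46.
New quantity: Q = 328.75 − 5.5(1967/46) = 2152/23.

Buyers pay 1967/46, sellers receive 1415/46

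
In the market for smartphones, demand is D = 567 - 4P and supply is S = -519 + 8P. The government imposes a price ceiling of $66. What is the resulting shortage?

Shortage = 294

Equilibrium price would be P* = 90.5, so the ceiling at 66 binds.
At P = 66: D = 567 − 4(66) = 303, S = -519 + 8(66) = 9.
Shortage = 303 − 9 = 294.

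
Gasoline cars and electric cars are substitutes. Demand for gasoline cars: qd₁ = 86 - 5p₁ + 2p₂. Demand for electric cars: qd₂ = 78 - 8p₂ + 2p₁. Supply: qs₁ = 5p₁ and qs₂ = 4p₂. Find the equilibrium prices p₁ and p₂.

Market 1: 86 - 5p₁ + 2p₂ = 5p₁ → 10p₁ - 2p₂ = 86.
Market 2: 12p₂ - 2p₁ = 78.
Eliminating p₂: 12×(1) + 2×(2) gives 116p₁ = 1188, so p₁ = 297/29.
Back-substitute into (2): p₂ = (78 + 2×297/29) / 12 = 238/29.

p₁ = 297/29, p₂ = 238/29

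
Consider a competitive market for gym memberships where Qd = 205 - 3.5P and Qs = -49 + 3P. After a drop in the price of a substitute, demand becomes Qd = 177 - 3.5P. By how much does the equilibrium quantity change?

Original equilibrium: P* = 508/13, Q* = 887/13.
New equilibrium: 177 - 3.5P = -49 + 3P, so 226 = 6.5P and P' = 452/13; Q' = 177 − 3.5(452/13) = 719/13.
Change in quantity: 719/13 − 887/13 = -168/13.

ΔQ = -168/13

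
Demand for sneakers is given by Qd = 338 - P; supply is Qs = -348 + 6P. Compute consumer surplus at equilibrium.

Equilibrium: 338 - P = -348 + 6P gives P* = 98, Q* = 240.
Demand choke price (Qd = 0): P = 338.
CS = ½(338 − 98)(240) = 28800.

Consumer surplus = 28800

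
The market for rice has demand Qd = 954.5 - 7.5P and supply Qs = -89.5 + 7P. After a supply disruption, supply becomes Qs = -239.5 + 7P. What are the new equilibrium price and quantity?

P' = 2388/29, Q' = 19541/58

Original equilibrium: P* = 72, Q* = 414.5.
New equilibrium: 954.5 - 7.5P = -239.5 + 7P, so 1194 = 14.5P and P' = 2388/29; Q' = 954.5 − 7.5(2388/29) = 19541/58.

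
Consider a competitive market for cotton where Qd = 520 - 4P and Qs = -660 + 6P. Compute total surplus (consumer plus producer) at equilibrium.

Total surplus = 480

Equilibrium: 520 - 4P = -660 + 6P gives P* = 118, Q* = 48.
Demand choke price: P = 130; supply starts at P = 110.
CS = ½(130 − 118)(48) = 288; PS = ½(118 − 110)(48) = 192.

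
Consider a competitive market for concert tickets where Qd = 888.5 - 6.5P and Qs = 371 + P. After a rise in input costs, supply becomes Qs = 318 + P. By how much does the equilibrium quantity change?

ΔQ = -689/15

Original equilibrium: P* = 69, Q* = 440.
New equilibrium: 888.5 - 6.5P = 318 + P, so 570.5 = 7.5P and P' = 1141/15; Q' = 888.5 − 6.5(1141/15) = 5911/15.
Change in quantity: 5911/15 − 440 = -689/15.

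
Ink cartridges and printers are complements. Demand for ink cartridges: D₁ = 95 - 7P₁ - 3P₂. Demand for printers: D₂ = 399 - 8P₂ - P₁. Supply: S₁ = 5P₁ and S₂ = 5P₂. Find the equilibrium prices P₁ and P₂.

P₁ = 38/153, P₂ = 4693/153

Market 1: 95 - 7P₁ - 3P₂ = 5P₁ → 12P₁ + 3P₂ = 95.
Market 2: 13P₂ + P₁ = 399.
Eliminating P₂: 13×(1) − 3×(2) gives 153P₁ = 38, so P₁ = 38/153.
Back-substitute into (2): P₂ = (399 − 1×38/153) / 13 = 4693/153.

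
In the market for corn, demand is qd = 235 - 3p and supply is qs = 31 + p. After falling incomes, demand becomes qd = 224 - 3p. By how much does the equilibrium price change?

Δp = -2.75

Original equilibrium: p* = 51, q* = 82.
New equilibrium: 224 - 3p = 31 + p, so 193 = 4p and p' = 48.25; q' = 224 − 3(48.25) = 79.25.
Change in price: 48.25 − 51 = -2.75.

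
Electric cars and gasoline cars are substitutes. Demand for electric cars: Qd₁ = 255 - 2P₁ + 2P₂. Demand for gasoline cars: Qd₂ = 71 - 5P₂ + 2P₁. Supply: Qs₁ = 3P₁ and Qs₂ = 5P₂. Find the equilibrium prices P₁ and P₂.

P₁ = 1346/23, P₂ = 865/46

Market 1: 255 - 2P₁ + 2P₂ = 3P₁ → 5P₁ - 2P₂ = 255.
Market 2: 10P₂ - 2P₁ = 71.
Eliminating P₂: 10×(1) + 2×(2) gives 46P₁ = 2692, so P₁ = 1346/23.
Back-substitute into (2): P₂ = (71 + 2×1346/23) / 10 = 865/46.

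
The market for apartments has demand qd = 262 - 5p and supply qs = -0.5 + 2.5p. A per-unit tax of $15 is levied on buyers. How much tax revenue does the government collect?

Pre-tax equilibrium: p* = 35, q* = 87.
Tax on buyers shifts demand to qd = 262 − 5(p + 15) = 187 - 5p.
187 - 5p = -0.5 + 2.5p gives seller price ps = 25; buyers pay pb = 25 + 15 = 40.
New quantity: q = 262 − 5(40) = 62.
Revenue = 15 × 62 = 930.

Tax revenue = 930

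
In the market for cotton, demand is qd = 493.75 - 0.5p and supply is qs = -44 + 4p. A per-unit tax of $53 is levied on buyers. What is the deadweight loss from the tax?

Pre-tax equilibrium: p* = 119.5, q* = 434.
Tax on buyers shifts demand to qd = 493.75 − 0.5(p + 53) = 467.25 - 0.5p.
467.25 - 0.5p = -44 + 4p gives seller price ps = 2045/18; buyers pay pb = 2045/18 + 53 = 2999/18.
New quantity: q = 493.75 − 0.5(2999/18) = 3694/9.
DWL = ½ × 53 × (434 − 3694/9) = 5618/9.

Deadweight loss = 5618/9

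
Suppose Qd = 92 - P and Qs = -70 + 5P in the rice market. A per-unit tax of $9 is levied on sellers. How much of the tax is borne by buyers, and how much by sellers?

Buyers bear $7.5, sellers bear $1.5

Pre-tax equilibrium: P* = 27, Q* = 65.
Tax on sellers shifts supply to Qs = -70 + 5(P − 9) = -115 + 5P.
92 - P = -115 + 5P gives buyer price Pb = 34.5; sellers receive Ps = 34.5 − 9 = 25.5.
New quantity: Q = 92 − 1(34.5) = 57.5.
Buyer burden = 34.5 − 27 = 7.5; seller burden = 27 − 25.5 = 1.5.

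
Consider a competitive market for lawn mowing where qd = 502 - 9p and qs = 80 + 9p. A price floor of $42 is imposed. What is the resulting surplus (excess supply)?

Equilibrium price would be p* = 211/9, so the floor at 42 binds.
At p = 42: qd = 124, qs = 458.
Surplus = 458 − 124 = 334.

Surplus = 334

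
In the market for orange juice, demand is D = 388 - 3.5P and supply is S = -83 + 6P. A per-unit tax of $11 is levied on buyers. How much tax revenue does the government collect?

Pre-tax equilibrium: P* = 942/19, Q* = 4075/19.
Tax on buyers shifts demand to D = 388 − 3.5(P + 11) = 349.5 - 3.5P.
349.5 - 3.5P = -83 + 6P gives seller price Ps = 865/19; buyers pay Pb = 865/19 + 11 = 1074/19.
New quantity: Q = 388 − 3.5(1074/19) = 3613/19.
Revenue = 11 × 3613/19 = 39743/19.

Tax revenue = 39743/19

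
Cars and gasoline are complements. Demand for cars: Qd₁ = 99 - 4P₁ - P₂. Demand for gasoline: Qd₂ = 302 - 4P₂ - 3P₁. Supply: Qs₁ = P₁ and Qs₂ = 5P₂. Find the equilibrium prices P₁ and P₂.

P₁ = 589/42, P₂ = 1213/42

Market 1: 99 - 4P₁ - P₂ = P₁ → 5P₁ + P₂ = 99.
Market 2: 9P₂ + 3P₁ = 302.
Eliminating P₂: 9×(1) − 1×(2) gives 42P₁ = 589, so P₁ = 589/42.
Back-substitute into (2): P₂ = (302 − 3×589/42) / 9 = 1213/42.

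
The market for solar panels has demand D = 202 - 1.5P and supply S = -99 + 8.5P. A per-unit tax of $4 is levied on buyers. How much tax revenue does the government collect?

Pre-tax equilibrium: P* = 30.1, Q* = 156.85.
Tax on buyers shifts demand to D = 202 − 1.5(P + 4) = 196 - 1.5P.
196 - 1.5P = -99 + 8.5P gives seller price Ps = 29.5; buyers pay Pb = 29.5 + 4 = 33.5.
New quantity: Q = 202 − 1.5(33.5) = 151.75.
Revenue = 4 × 151.75 = 607.

Tax revenue = 607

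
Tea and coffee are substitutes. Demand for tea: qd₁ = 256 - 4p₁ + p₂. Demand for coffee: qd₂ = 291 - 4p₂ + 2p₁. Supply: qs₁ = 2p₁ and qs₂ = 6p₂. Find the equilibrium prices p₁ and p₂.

p₁ = 2851/58, p₂ = 1129/29

Market 1: 256 - 4p₁ + p₂ = 2p₁ → 6p₁ - p₂ = 256.
Market 2: 10p₂ - 2p₁ = 291.
Eliminating p₂: 10×(1) + 1×(2) gives 58p₁ = 2851, so p₁ = 2851/58.
Back-substitute into (2): p₂ = (291 + 2×2851/58) / 10 = 1129/29.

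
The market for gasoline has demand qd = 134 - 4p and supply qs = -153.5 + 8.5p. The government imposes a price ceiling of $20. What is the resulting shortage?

Equilibrium price would be p* = 23, so the ceiling at 20 binds.
At p = 20: qd = 134 − 4(20) = 54, qs = -153.5 + 8.5(20) = 16.5.
Shortage = 54 − 16.5 = 37.5.

Shortage = 37.5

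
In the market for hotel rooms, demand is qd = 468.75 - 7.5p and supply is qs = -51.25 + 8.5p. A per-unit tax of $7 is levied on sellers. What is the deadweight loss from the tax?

Deadweight loss = 97.6171875

Pre-tax equilibrium: p* = 32.5, q* = 225.
Tax on sellers shifts supply to qs = -51.25 + 8.5(p − 7) = -110.75 + 8.5p.
468.75 - 7.5p = -110.75 + 8.5p gives buyer price pb = 36.21875; sellers receive ps = 36.21875 − 7 = 29.21875.
New quantity: q = 468.75 − 7.5(36.21875) = 197.109375.
DWL = ½ × 7 × (225 − 197.109375) = 97.6171875.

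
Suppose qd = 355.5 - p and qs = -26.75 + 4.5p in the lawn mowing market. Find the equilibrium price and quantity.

Set qd = qs: 355.5 - p = -26.75 + 4.5p.
382.25 = 5.5p, so p* = 69.5.
q* = 355.5 − 1(69.5) = 286.

p* = 69.5, q* = 286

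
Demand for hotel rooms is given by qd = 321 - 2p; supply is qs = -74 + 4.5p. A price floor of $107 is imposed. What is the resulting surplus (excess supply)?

Surplus = 300.5

Equilibrium price would be p* = 790/13, so the floor at 107 binds.
At p = 107: qd = 107, qs = 407.5.
Surplus = 407.5 − 107 = 300.5.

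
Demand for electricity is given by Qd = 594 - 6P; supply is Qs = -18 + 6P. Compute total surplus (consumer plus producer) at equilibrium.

Total surplus = 13824

Equilibrium: 594 - 6P = -18 + 6P gives P* = 51, Q* = 288.
Demand choke price: P = 99; supply starts at P = 3.
CS = ½(99 − 51)(288) = 6912; PS = ½(51 − 3)(288) = 6912.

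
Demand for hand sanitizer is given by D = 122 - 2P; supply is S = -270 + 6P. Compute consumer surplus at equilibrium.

Consumer surplus = 144

Equilibrium: 122 - 2P = -270 + 6P gives P* = 49, Q* = 24.
Demand choke price (D = 0): P = 61.
CS = ½(61 − 49)(24) = 144.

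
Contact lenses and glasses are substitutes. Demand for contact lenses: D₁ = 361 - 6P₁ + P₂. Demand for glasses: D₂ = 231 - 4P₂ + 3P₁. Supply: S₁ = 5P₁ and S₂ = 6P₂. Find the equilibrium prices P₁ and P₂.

Market 1: 361 - 6P₁ + P₂ = 5P₁ → 11P₁ - P₂ = 361.
Market 2: 10P₂ - 3P₁ = 231.
Eliminating P₂: 10×(1) + 1×(2) gives 107P₁ = 3841, so P₁ = 3841/107.
Back-substitute into (2): P₂ = (231 + 3×3841/107) / 10 = 3624/107.

P₁ = 3841/107, P₂ = 3624/107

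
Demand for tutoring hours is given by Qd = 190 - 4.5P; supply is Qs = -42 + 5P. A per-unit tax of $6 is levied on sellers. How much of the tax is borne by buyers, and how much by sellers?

Pre-tax equilibrium: P* = 464/19, Q* = 1522/19.
Tax on sellers shifts supply to Qs = -42 + 5(P − 6) = -72 + 5P.
190 - 4.5P = -72 + 5P gives buyer price Pb = 524/19; sellers receive Ps = 524/19 − 6 = 410/19.
New quantity: Q = 190 − 4.5(524/19) = 1252/19.
Buyer burden = 524/19 − 464/19 = 60/19; seller burden = 464/19 − 410/19 = 54/19.

Buyers bear 60/19, sellers bear 54/19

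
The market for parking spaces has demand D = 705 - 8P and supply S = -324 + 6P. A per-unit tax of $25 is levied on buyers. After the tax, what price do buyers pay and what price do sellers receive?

Pre-tax equilibrium: P* = 73.5, Q* = 117.
Tax on buyers shifts demand to D = 705 − 8(P + 25) = 505 - 8P.
505 - 8P = -324 + 6P gives seller price Ps = 829/14; buyers pay Pb = 829/14 + 25 = 1179/14.
New quantity: Q = 705 − 8(1179/14) = 219/7.

Buyers pay 1179/14, sellers receive 829/14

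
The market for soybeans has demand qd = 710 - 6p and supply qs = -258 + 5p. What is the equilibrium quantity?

Set qd = qs: 710 - 6p = -258 + 5p.
968 = 11p, so p* = 88.
q* = 710 − 6(88) = 182.

q* = 182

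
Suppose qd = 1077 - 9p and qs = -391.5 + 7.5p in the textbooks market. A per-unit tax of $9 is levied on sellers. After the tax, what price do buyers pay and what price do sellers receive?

Buyers pay 1024/11, sellers receive 925/11

Pre-tax equilibrium: p* = 89, q* = 276.
Tax on sellers shifts supply to qs = -391.5 + 7.5(p − 9) = -459 + 7.5p.
1077 - 9p = -459 + 7.5p gives buyer price pb = 1024/11; sellers receive ps = 1024/11 − 9 = 925/11.
New quantity: q = 1077 − 9(1024/11) = 2631/11.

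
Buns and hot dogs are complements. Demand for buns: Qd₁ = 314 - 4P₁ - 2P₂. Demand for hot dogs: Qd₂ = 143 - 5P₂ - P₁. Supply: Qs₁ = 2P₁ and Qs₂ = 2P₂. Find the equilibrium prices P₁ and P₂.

Market 1: 314 - 4P₁ - 2P₂ = 2P₁ → 6P₁ + 2P₂ = 314.
Market 2: 7P₂ + P₁ = 143.
Eliminating P₂: 7×(1) − 2×(2) gives 40P₁ = 1912, so P₁ = 47.8.
Back-substitute into (2): P₂ = (143 − 1×47.8) / 7 = 13.6.

P₁ = 47.8, P₂ = 13.6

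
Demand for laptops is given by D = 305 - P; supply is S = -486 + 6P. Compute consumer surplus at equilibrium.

Equilibrium: 305 - P = -486 + 6P gives P* = 113, Q* = 192.
Demand choke price (D = 0): P = 305.
CS = ½(305 − 113)(192) = 18432.

Consumer surplus = 18432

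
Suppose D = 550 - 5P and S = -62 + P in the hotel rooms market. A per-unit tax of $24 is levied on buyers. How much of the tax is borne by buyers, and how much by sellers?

Buyers bear $4, sellers bear $20

Pre-tax equilibrium: P* = 102, Q* = 40.
Tax on buyers shifts demand to D = 550 − 5(P + 24) = 430 - 5P.
430 - 5P = -62 + P gives seller price Ps = 82; buyers pay Pb = 82 + 24 = 106.
New quantity: Q = 550 − 5(106) = 20.
Buyer burden = 106 − 102 = 4; seller burden = 102 − 82 = 20.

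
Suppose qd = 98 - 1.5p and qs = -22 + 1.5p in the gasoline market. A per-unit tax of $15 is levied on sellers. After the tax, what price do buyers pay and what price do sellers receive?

Pre-tax equilibrium: p* = 40, q* = 38.
Tax on sellers shifts supply to qs = -22 + 1.5(p − 15) = -44.5 + 1.5p.
98 - 1.5p = -44.5 + 1.5p gives buyer price pb = 47.5; sellers receive ps = 47.5 − 15 = 32.5.
New quantity: q = 98 − 1.5(47.5) = 26.75.

Buyers pay $47.5, sellers receive $32.5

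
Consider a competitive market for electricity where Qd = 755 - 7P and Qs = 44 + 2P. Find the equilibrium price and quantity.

Set Qd = Qs: 755 - 7P = 44 + 2P.
711 = 9P, so P* = 79.
Q* = 755 − 7(79) = 202.

P* = 79, Q* = 202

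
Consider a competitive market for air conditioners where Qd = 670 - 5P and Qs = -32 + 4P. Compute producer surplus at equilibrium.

Equilibrium: 670 - 5P = -32 + 4P gives P* = 78, Q* = 280.
Supply starts at P = 8 (where Qs = 0).
PS = ½(78 − 8)(280) = 9800.

Producer surplus = 9800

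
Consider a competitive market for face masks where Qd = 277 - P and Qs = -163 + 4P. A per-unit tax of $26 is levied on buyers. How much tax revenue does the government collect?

Pre-tax equilibrium: P* = 88, Q* = 189.
Tax on buyers shifts demand to Qd = 277 − 1(P + 26) = 251 - P.
251 - P = -163 + 4P gives seller price Ps = 82.8; buyers pay Pb = 82.8 + 26 = 108.8.
New quantity: Q = 277 − 1(108.8) = 168.2.
Revenue = 26 × 168.2 = 4373.2.

Tax revenue = 4373.2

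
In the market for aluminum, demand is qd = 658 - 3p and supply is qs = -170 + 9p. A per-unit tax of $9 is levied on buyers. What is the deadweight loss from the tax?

Deadweight loss = 91.125

Pre-tax equilibrium: p* = 69, q* = 451.
Tax on buyers shifts demand to qd = 658 − 3(p + 9) = 631 - 3p.
631 - 3p = -170 + 9p gives seller price ps = 66.75; buyers pay pb = 66.75 + 9 = 75.75.
New quantity: q = 658 − 3(75.75) = 430.75.
DWL = ½ × 9 × (451 − 430.75) = 91.125.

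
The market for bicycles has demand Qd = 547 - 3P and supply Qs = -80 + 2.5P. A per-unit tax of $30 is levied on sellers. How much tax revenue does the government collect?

Tax revenue = 54150/11

Pre-tax equilibrium: P* = 114, Q* = 205.
Tax on sellers shifts supply to Qs = -80 + 2.5(P − 30) = -155 + 2.5P.
547 - 3P = -155 + 2.5P gives buyer price Pb = 1404/11; sellers receive Ps = 1404/11 − 30 = 1074/11.
New quantity: Q = 547 − 3(1404/11) = 1805/11.
Revenue = 30 × 1805/11 = 54150/11.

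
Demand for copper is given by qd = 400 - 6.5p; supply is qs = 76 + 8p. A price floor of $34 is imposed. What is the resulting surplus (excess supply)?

Surplus = 169

Equilibrium price would be p* = 648/29, so the floor at 34 binds.
At p = 34: qd = 179, qs = 348.
Surplus = 348 − 179 = 169.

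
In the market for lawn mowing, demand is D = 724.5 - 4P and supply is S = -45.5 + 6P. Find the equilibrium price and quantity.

Set D = S: 724.5 - 4P = -45.5 + 6P.
770 = 10P, so P* = 77.
Q* = 724.5 − 4(77) = 416.5.

P* = 77, Q* = 416.5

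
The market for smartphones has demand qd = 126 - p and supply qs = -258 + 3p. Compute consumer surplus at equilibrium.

Equilibrium: 126 - p = -258 + 3p gives p* = 96, q* = 30.
Demand choke price (qd = 0): p = 126.
CS = ½(126 − 96)(30) = 450.

Consumer surplus = 450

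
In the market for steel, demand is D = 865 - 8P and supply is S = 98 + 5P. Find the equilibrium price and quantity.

P* = 59, Q* = 393

Set D = S: 865 - 8P = 98 + 5P.
767 = 13P, so P* = 59.
Q* = 865 − 8(59) = 393.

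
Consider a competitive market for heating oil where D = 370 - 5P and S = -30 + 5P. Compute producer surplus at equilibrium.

Equilibrium: 370 - 5P = -30 + 5P gives P* = 40, Q* = 170.
Supply starts at P = 6 (where S = 0).
PS = ½(40 − 6)(170) = 2890.

Producer surplus = 2890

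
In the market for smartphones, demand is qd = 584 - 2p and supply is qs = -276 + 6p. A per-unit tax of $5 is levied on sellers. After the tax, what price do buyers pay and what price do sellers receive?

Pre-tax equilibrium: p* = 107.5, q* = 369.
Tax on sellers shifts supply to qs = -276 + 6(p − 5) = -306 + 6p.
584 - 2p = -306 + 6p gives buyer price pb = 111.25; sellers receive ps = 111.25 − 5 = 106.25.
New quantity: q = 584 − 2(111.25) = 361.5.

Buyers pay $111.25, sellers receive $106.25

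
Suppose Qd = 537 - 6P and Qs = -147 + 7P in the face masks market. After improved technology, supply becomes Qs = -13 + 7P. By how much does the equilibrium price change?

ΔP = -134/13

Original equilibrium: P* = 684/13, Q* = 2877/13.
New equilibrium: 537 - 6P = -13 + 7P, so 550 = 13P and P' = 550/13; Q' = 537 − 6(550/13) = 3681/13.
Change in price: 550/13 − 684/13 = -134/13.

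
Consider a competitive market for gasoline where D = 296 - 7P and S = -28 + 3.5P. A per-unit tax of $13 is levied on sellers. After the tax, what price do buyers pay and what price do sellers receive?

Pre-tax equilibrium: P* = 216/7, Q* = 80.
Tax on sellers shifts supply to S = -28 + 3.5(P − 13) = -73.5 + 3.5P.
296 - 7P = -73.5 + 3.5P gives buyer price Pb = 739/21; sellers receive Ps = 739/21 − 13 = 466/21.
New quantity: Q = 296 − 7(739/21) = 149/3.

Buyers pay 739/21, sellers receive 466/21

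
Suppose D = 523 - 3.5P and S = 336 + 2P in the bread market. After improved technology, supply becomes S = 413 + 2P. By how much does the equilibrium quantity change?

Original equilibrium: P* = 34, Q* = 404.
New equilibrium: 523 - 3.5P = 413 + 2P, so 110 = 5.5P and P' = 20; Q' = 523 − 3.5(20) = 453.
Change in quantity: 453 − 404 = 49.

ΔQ = 49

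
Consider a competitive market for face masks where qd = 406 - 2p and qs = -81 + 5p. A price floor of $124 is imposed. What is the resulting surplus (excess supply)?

Surplus = 381

Equilibrium price would be p* = 487/7, so the floor at 124 binds.
At p = 124: qd = 158, qs = 539.
Surplus = 539 − 158 = 381.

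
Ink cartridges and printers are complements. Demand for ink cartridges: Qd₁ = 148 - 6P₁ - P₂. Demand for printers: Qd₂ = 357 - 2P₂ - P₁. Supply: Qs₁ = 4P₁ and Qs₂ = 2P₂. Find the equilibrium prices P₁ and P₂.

P₁ = 235/39, P₂ = 3422/39

Market 1: 148 - 6P₁ - P₂ = 4P₁ → 10P₁ + P₂ = 148.
Market 2: 4P₂ + P₁ = 357.
Eliminating P₂: 4×(1) − 1×(2) gives 39P₁ = 235, so P₁ = 235/39.
Back-substitute into (2): P₂ = (357 − 1×235/39) / 4 = 3422/39.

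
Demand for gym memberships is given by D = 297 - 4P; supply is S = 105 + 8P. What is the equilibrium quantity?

Set D = S: 297 - 4P = 105 + 8P.
192 = 12P, so P* = 16.
Q* = 297 − 4(16) = 233.

Q* = 233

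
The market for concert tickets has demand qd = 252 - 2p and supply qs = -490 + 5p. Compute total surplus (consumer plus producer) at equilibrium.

Total surplus = 560

Equilibrium: 252 - 2p = -490 + 5p gives p* = 106, q* = 40.
Demand choke price: p = 126; supply starts at p = 98.
CS = ½(126 − 106)(40) = 400; PS = ½(106 − 98)(40) = 160.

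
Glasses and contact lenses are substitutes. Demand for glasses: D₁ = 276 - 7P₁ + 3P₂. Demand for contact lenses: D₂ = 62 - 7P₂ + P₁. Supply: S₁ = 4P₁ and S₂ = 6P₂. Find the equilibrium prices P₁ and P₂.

Market 1: 276 - 7P₁ + 3P₂ = 4P₁ → 11P₁ - 3P₂ = 276.
Market 2: 13P₂ - P₁ = 62.
Eliminating P₂: 13×(1) + 3×(2) gives 140P₁ = 3774, so P₁ = 1887/70.
Back-substitute into (2): P₂ = (62 + 1×1887/70) / 13 = 479/70.

P₁ = 1887/70, P₂ = 479/70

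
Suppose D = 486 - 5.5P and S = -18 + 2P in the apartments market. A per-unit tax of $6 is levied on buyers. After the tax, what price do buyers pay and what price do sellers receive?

Buyers pay $68.8, sellers receive $62.8

Pre-tax equilibrium: P* = 67.2, Q* = 116.4.
Tax on buyers shifts demand to D = 486 − 5.5(P + 6) = 453 - 5.5P.
453 - 5.5P = -18 + 2P gives seller price Ps = 62.8; buyers pay Pb = 62.8 + 6 = 68.8.
New quantity: Q = 486 − 5.5(68.8) = 107.6.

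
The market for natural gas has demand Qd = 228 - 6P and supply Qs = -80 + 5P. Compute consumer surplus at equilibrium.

Equilibrium: 228 - 6P = -80 + 5P gives P* = 28, Q* = 60.
Demand choke price (Qd = 0): P = 38.
CS = ½(38 − 28)(60) = 300.

Consumer surplus = 300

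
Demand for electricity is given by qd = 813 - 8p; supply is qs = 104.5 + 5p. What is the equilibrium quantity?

q* = 377

Set qd = qs: 813 - 8p = 104.5 + 5p.
708.5 = 13p, so p* = 54.5.
q* = 813 − 8(54.5) = 377.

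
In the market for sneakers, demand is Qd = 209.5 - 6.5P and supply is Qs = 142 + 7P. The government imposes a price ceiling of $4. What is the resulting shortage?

Equilibrium price would be P* = 5, so the ceiling at 4 binds.
At P = 4: Qd = 209.5 − 6.5(4) = 183.5, Qs = 142 + 7(4) = 170.
Shortage = 183.5 − 170 = 13.5.

Shortage = 13.5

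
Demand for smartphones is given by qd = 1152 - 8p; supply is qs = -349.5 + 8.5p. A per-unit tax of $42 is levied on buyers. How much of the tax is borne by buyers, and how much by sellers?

Buyers bear 238/11, sellers bear 224/11

Pre-tax equilibrium: p* = 91, q* = 424.
Tax on buyers shifts demand to qd = 1152 − 8(p + 42) = 816 - 8p.
816 - 8p = -349.5 + 8.5p gives seller price ps = 777/11; buyers pay pb = 777/11 + 42 = 1239/11.
New quantity: q = 1152 − 8(1239/11) = 2760/11.
Buyer burden = 1239/11 − 91 = 238/11; seller burden = 91 − 777/11 = 224/11.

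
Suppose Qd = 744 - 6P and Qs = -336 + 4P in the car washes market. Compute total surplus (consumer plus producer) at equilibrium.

Equilibrium: 744 - 6P = -336 + 4P gives P* = 108, Q* = 96.
Demand choke price: P = 124; supply starts at P = 84.
CS = ½(124 − 108)(96) = 768; PS = ½(108 − 84)(96) = 1152.

Total surplus = 1920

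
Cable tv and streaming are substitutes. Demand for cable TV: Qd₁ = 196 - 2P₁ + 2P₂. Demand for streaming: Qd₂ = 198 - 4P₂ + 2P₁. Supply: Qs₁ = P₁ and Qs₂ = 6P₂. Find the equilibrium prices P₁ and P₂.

P₁ = 1178/13, P₂ = 493/13

Market 1: 196 - 2P₁ + 2P₂ = P₁ → 3P₁ - 2P₂ = 196.
Market 2: 10P₂ - 2P₁ = 198.
Eliminating P₂: 10×(1) + 2×(2) gives 26P₁ = 2356, so P₁ = 1178/13.
Back-substitute into (2): P₂ = (198 + 2×1178/13) / 10 = 493/13.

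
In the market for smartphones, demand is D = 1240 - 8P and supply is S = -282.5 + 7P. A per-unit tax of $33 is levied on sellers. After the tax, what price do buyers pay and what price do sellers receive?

Buyers pay $116.9, sellers receive $83.9

Pre-tax equilibrium: P* = 101.5, Q* = 428.
Tax on sellers shifts supply to S = -282.5 + 7(P − 33) = -513.5 + 7P.
1240 - 8P = -513.5 + 7P gives buyer price Pb = 116.9; sellers receive Ps = 116.9 − 33 = 83.9.
New quantity: Q = 1240 − 8(116.9) = 304.8.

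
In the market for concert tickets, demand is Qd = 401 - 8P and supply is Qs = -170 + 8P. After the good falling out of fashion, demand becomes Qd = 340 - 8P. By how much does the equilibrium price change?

ΔP = -3.8125

Original equilibrium: P* = 35.6875, Q* = 115.5.
New equilibrium: 340 - 8P = -170 + 8P, so 510 = 16P and P' = 31.875; Q' = 340 − 8(31.875) = 85.
Change in price: 31.875 − 35.6875 = -3.8125.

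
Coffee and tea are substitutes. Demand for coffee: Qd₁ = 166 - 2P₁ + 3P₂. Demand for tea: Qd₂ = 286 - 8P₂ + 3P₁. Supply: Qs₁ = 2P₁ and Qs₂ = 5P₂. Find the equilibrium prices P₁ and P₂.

P₁ = 3016/43, P₂ = 1642/43

Market 1: 166 - 2P₁ + 3P₂ = 2P₁ → 4P₁ - 3P₂ = 166.
Market 2: 13P₂ - 3P₁ = 286.
Eliminating P₂: 13×(1) + 3×(2) gives 43P₁ = 3016, so P₁ = 3016/43.
Back-substitute into (2): P₂ = (286 + 3×3016/43) / 13 = 1642/43.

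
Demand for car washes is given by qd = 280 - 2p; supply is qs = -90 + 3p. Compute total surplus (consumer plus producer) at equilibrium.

Equilibrium: 280 - 2p = -90 + 3p gives p* = 74, q* = 132.
Demand choke price: p = 140; supply starts at p = 30.
CS = ½(140 − 74)(132) = 4356; PS = ½(74 − 30)(132) = 2904.

Total surplus = 7260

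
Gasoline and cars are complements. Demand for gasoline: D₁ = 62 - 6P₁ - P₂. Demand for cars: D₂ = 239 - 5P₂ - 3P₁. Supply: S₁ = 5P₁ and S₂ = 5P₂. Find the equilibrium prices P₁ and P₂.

P₁ = 381/107, P₂ = 2443/107

Market 1: 62 - 6P₁ - P₂ = 5P₁ → 11P₁ + P₂ = 62.
Market 2: 10P₂ + 3P₁ = 239.
Eliminating P₂: 10×(1) − 1×(2) gives 107P₁ = 381, so P₁ = 381/107.
Back-substitute into (2): P₂ = (239 − 3×381/107) / 10 = 2443/107.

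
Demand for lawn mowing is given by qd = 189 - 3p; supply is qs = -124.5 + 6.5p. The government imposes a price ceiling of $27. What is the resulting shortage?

Equilibrium price would be p* = 33, so the ceiling at 27 binds.
At p = 27: qd = 189 − 3(27) = 108, qs = -124.5 + 6.5(27) = 51.
Shortage = 108 − 51 = 57.

Shortage = 57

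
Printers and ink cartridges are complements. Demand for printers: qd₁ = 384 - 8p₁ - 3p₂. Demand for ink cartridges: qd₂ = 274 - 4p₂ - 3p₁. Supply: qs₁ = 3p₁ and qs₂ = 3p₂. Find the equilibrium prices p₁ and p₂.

p₁ = 933/34, p₂ = 931/34

Market 1: 384 - 8p₁ - 3p₂ = 3p₁ → 11p₁ + 3p₂ = 384.
Market 2: 7p₂ + 3p₁ = 274.
Eliminating p₂: 7×(1) − 3×(2) gives 68p₁ = 1866, so p₁ = 933/34.
Back-substitute into (2): p₂ = (274 − 3×933/34) / 7 = 931/34.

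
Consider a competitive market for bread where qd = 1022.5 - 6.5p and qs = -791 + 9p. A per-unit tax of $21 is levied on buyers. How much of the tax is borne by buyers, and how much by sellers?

Pre-tax equilibrium: p* = 117, q* = 262.
Tax on buyers shifts demand to qd = 1022.5 − 6.5(p + 21) = 886 - 6.5p.
886 - 6.5p = -791 + 9p gives seller price ps = 3354/31; buyers pay pb = 3354/31 + 21 = 4005/31.
New quantity: q = 1022.5 − 6.5(4005/31) = 5665/31.
Buyer burden = 4005/31 − 117 = 378/31; seller burden = 117 − 3354/31 = 273/31.

Buyers bear 378/31, sellers bear 273/31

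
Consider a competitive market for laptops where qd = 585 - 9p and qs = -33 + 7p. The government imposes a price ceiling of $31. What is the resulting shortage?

Equilibrium price would be p* = 38.625, so the ceiling at 31 binds.
At p = 31: qd = 585 − 9(31) = 306, qs = -33 + 7(31) = 184.
Shortage = 306 − 184 = 122.

Shortage = 122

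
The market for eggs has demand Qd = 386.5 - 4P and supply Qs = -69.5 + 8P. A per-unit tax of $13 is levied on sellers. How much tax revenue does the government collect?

Pre-tax equilibrium: P* = 38, Q* = 234.5.
Tax on sellers shifts supply to Qs = -69.5 + 8(P − 13) = -173.5 + 8P.
386.5 - 4P = -173.5 + 8P gives buyer price Pb = 140/3; sellers receive Ps = 140/3 − 13 = 101/3.
New quantity: Q = 386.5 − 4(140/3) = 1199/6.
Revenue = 13 × 1199/6 = 15587/6.

Tax revenue = 15587/6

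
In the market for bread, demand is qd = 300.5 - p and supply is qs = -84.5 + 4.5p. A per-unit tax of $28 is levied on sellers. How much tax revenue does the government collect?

Pre-tax equilibrium: p* = 70, q* = 230.5.
Tax on sellers shifts supply to qs = -84.5 + 4.5(p − 28) = -210.5 + 4.5p.
300.5 - p = -210.5 + 4.5p gives buyer price pb = 1022/11; sellers receive ps = 1022/11 − 28 = 714/11.
New quantity: q = 300.5 − 1(1022/11) = 4567/22.
Revenue = 28 × 4567/22 = 63938/11.

Tax revenue = 63938/11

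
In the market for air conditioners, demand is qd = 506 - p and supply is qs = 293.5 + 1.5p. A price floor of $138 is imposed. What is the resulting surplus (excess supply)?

Equilibrium price would be p* = 85, so the floor at 138 binds.
At p = 138: qd = 368, qs = 500.5.
Surplus = 500.5 − 368 = 132.5.

Surplus = 132.5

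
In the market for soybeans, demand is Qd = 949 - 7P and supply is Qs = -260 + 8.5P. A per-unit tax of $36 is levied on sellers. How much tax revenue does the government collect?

Tax revenue = 295524/31

Pre-tax equilibrium: P* = 78, Q* = 403.
Tax on sellers shifts supply to Qs = -260 + 8.5(P − 36) = -566 + 8.5P.
949 - 7P = -566 + 8.5P gives buyer price Pb = 3030/31; sellers receive Ps = 3030/31 − 36 = 1914/31.
New quantity: Q = 949 − 7(3030/31) = 8209/31.
Revenue = 36 × 8209/31 = 295524/31.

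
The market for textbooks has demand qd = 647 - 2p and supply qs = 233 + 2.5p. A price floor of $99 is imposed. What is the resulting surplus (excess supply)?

Surplus = 31.5

Equilibrium price would be p* = 92, so the floor at 99 binds.
At p = 99: qd = 449, qs = 480.5.
Surplus = 480.5 − 449 = 31.5.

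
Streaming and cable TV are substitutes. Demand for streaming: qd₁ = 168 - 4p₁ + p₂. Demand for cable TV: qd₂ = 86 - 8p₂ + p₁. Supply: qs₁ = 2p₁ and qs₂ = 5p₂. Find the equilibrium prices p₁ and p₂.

p₁ = 2270/77, p₂ = 684/77

Market 1: 168 - 4p₁ + p₂ = 2p₁ → 6p₁ - p₂ = 168.
Market 2: 13p₂ - p₁ = 86.
Eliminating p₂: 13×(1) + 1×(2) gives 77p₁ = 2270, so p₁ = 2270/77.
Back-substitute into (2): p₂ = (86 + 1×2270/77) / 13 = 684/77.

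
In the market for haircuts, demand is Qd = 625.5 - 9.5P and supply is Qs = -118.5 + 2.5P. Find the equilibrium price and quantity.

Set Qd = Qs: 625.5 - 9.5P = -118.5 + 2.5P.
744 = 12P, so P* = 62.
Q* = 625.5 − 9.5(62) = 36.5.

P* = 62, Q* = 36.5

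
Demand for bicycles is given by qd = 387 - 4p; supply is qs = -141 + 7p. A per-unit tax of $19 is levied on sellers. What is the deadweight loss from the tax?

Pre-tax equilibrium: p* = 48, q* = 195.
Tax on sellers shifts supply to qs = -141 + 7(p − 19) = -274 + 7p.
387 - 4p = -274 + 7p gives buyer price pb = 661/11; sellers receive ps = 661/11 − 19 = 452/11.
New quantity: q = 387 − 4(661/11) = 1613/11.
DWL = ½ × 19 × (195 − 1613/11) = 5054/11.

Deadweight loss = 5054/11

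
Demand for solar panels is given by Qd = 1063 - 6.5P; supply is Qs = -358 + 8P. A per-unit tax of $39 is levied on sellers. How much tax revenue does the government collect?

Pre-tax equilibrium: P* = 98, Q* = 426.
Tax on sellers shifts supply to Qs = -358 + 8(P − 39) = -670 + 8P.
1063 - 6.5P = -670 + 8P gives buyer price Pb = 3466/29; sellers receive Ps = 3466/29 − 39 = 2335/29.
New quantity: Q = 1063 − 6.5(3466/29) = 8298/29.
Revenue = 39 × 8298/29 = 323622/29.

Tax revenue = 323622/29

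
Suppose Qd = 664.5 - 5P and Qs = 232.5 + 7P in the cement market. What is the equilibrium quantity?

Q* = 484.5

Set Qd = Qs: 664.5 - 5P = 232.5 + 7P.
432 = 12P, so P* = 36.
Q* = 664.5 − 5(36) = 484.5.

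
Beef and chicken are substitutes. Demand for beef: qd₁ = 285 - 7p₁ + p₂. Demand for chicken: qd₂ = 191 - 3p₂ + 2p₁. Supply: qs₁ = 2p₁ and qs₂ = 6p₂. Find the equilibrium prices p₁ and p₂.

Market 1: 285 - 7p₁ + p₂ = 2p₁ → 9p₁ - p₂ = 285.
Market 2: 9p₂ - 2p₁ = 191.
Eliminating p₂: 9×(1) + 1×(2) gives 79p₁ = 2756, so p₁ = 2756/79.
Back-substitute into (2): p₂ = (191 + 2×2756/79) / 9 = 2289/79.

p₁ = 2756/79, p₂ = 2289/79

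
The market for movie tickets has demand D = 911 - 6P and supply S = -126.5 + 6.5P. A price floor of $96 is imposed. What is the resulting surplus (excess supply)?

Equilibrium price would be P* = 83, so the floor at 96 binds.
At P = 96: D = 335, S = 497.5.
Surplus = 497.5 − 335 = 162.5.

Surplus = 162.5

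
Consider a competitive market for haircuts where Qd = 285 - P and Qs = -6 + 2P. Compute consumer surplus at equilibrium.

Equilibrium: 285 - P = -6 + 2P gives P* = 97, Q* = 188.
Demand choke price (Qd = 0): P = 285.
CS = ½(285 − 97)(188) = 17672.

Consumer surplus = 17672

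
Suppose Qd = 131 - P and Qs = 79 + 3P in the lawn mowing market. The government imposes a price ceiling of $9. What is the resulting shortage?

Shortage = 16

Equilibrium price would be P* = 13, so the ceiling at 9 binds.
At P = 9: Qd = 131 − 1(9) = 122, Qs = 79 + 3(9) = 106.
Shortage = 122 − 106 = 16.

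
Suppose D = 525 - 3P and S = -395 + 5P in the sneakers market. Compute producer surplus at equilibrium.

Equilibrium: 525 - 3P = -395 + 5P gives P* = 115, Q* = 180.
Supply starts at P = 79 (where S = 0).
PS = ½(115 − 79)(180) = 3240.

Producer surplus = 3240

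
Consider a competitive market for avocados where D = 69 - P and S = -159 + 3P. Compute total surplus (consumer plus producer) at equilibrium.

Equilibrium: 69 - P = -159 + 3P gives P* = 57, Q* = 12.
Demand choke price: P = 69; supply starts at P = 53.
CS = ½(69 − 57)(12) = 72; PS = ½(57 − 53)(12) = 24.

Total surplus = 96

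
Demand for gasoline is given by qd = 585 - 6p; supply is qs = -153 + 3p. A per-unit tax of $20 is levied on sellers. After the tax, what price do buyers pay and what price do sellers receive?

Buyers pay 266/3, sellers receive 206/3

Pre-tax equilibrium: p* = 82, q* = 93.
Tax on sellers shifts supply to qs = -153 + 3(p − 20) = -213 + 3p.
585 - 6p = -213 + 3p gives buyer price pb = 266/3; sellers receive ps = 266/3 − 20 = 206/3.
New quantity: q = 585 − 6(266/3) = 53.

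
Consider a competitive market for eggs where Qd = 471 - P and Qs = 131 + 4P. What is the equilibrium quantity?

Q* = 403

Set Qd = Qs: 471 - P = 131 + 4P.
340 = 5P, so P* = 68.
Q* = 471 − 1(68) = 403.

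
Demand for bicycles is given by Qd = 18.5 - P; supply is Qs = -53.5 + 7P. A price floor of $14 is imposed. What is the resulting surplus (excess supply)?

Surplus = 40

Equilibrium price would be P* = 9, so the floor at 14 binds.
At P = 14: Qd = 4.5, Qs = 44.5.
Surplus = 44.5 − 4.5 = 40.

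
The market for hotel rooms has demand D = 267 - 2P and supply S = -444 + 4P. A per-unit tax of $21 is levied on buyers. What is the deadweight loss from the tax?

Pre-tax equilibrium: P* = 118.5, Q* = 30.
Tax on buyers shifts demand to D = 267 − 2(P + 21) = 225 - 2P.
225 - 2P = -444 + 4P gives seller price Ps = 111.5; buyers pay Pb = 111.5 + 21 = 132.5.
New quantity: Q = 267 − 2(132.5) = 2.
DWL = ½ × 21 × (30 − 2) = 294.

Deadweight loss = 294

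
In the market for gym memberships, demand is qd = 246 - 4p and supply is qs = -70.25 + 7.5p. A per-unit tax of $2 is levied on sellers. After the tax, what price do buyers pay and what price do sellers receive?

Pre-tax equilibrium: p* = 27.5, q* = 136.
Tax on sellers shifts supply to qs = -70.25 + 7.5(p − 2) = -85.25 + 7.5p.
246 - 4p = -85.25 + 7.5p gives buyer price pb = 1325/46; sellers receive ps = 1325/46 − 2 = 1233/46.
New quantity: q = 246 − 4(1325/46) = 3008/23.

Buyers pay 1325/46, sellers receive 1233/46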